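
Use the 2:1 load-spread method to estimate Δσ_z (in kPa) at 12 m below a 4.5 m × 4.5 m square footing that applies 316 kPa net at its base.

Δσ_z ≈ 23.5 kPa

By the 2:1 method the load spreads at 1 horizontal : 2 vertical, so at depth z the loaded area has grown by z in each plan dimension:
Δσ = qBL/((B+z)(L+z)) = 316×4.5×4.5/((4.5+12)(4.5+12)) = 23.504 kPa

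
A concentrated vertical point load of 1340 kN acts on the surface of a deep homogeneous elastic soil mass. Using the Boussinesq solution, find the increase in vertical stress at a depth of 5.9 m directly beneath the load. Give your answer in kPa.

Δσ_z ≈ 18.4 kPa

Boussinesq vertical stress below a point load on an elastic half-space:
Δσ_z = 3P/(2πz²) · [1 + (r/z)²]^(−5/2)
r/z = 0/5.9 = 0; [1+(r/z)²]^(−5/2) = 1.
Δσ_z = 3×1340/(2π×5.9²) × 1 = 18.38 × 1 = 18.38 kPa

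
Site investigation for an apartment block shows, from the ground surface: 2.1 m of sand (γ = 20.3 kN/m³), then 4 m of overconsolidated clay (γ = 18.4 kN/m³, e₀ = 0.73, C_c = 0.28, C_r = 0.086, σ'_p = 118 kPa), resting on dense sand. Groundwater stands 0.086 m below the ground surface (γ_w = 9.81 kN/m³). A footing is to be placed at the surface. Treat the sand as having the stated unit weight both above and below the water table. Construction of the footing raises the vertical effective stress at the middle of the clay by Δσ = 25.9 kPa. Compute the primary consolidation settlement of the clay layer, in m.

S_c ≈ 0.0431 m

Mid-depth of clay below the ground surface: z = 2.1 + 4/2 = 4.1 m.
Total vertical stress at mid-clay: σ_v = 20.3×2.1 + 18.4×2 = 79.43 kPa.
Pore pressure: u = 9.81×(4.1 − 0.086) = 39.377 kPa.
Initial effective stress: σ'_0 = σ_v − u = 79.43 − 39.377 = 40.053 kPa.
Final effective stress: σ'_f = 40.053 + 25.9 = 65.953 kPa.
σ'_f = 65.953 ≤ σ'_p = 118 kPa, so the clay remains overconsolidated and only the recompression index applies:
S_c = C_r·H/(1+e₀)·log₁₀(σ'_f/σ'_0) = 0.086×4/1.73×log₁₀(65.953/40.053)
    = 0.19884 × 0.2166 = 0.04307 m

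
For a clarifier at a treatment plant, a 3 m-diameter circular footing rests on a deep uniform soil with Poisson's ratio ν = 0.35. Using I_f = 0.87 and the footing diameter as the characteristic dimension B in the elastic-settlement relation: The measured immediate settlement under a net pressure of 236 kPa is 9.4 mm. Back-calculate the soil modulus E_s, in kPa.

S_e = q·B·(1−ν²)/E_s · I_f  ⇒  E_s = q·B·(1−ν²)·I_f / S_e.
E_s = 236 × 3 × 0.8775 × 0.87 / 0.0094 = 57500 kPa

E_s ≈ 57500 kPa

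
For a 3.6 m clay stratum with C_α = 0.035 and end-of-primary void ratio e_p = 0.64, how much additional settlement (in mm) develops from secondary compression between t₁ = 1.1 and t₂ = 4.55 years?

Secondary compression: S_s = C_α·H/(1+e_p)·log₁₀(t₂/t₁)
S_s = 0.035×3.6/(1+0.64)×log₁₀(4.55/1.1)
    = 0.07683 × 0.6166 = 0.04737 m

S_s ≈ 47.4 mm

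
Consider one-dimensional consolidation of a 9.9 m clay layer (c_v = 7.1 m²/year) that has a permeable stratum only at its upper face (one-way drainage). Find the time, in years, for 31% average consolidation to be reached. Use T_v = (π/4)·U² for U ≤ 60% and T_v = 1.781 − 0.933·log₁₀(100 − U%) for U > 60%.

t ≈ 1.04 years

Drainage path length: H_d = H = 9.9 m (single drainage).
U ≤ 60%: T_v = (π/4)·U² = (π/4)×0.31² = 0.075477.
t = T_v·H_d²/c_v = 0.075477×9.9²/7.1 = 1.042 years.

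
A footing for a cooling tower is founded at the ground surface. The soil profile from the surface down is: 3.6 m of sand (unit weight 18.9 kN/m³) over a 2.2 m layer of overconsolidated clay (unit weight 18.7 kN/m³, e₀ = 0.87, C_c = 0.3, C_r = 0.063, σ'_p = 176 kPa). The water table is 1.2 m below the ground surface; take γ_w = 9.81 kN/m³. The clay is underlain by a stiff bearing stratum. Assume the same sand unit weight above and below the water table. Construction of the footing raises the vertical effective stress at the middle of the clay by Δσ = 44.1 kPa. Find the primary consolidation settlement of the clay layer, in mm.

Mid-depth of clay below the ground surface: z = 3.6 + 2.2/2 = 4.7 m.
Total vertical stress at mid-clay: σ_v = 18.9×3.6 + 18.7×1.1 = 88.61 kPa.
Pore pressure: u = 9.81×(4.7 − 1.2) = 34.335 kPa.
Initial effective stress: σ'_0 = σ_v − u = 88.61 − 34.335 = 54.275 kPa.
Final effective stress: σ'_f = 54.275 + 44.1 = 98.375 kPa.
σ'_f = 98.375 ≤ σ'_p = 176 kPa, so the clay remains overconsolidated and only the recompression index applies:
S_c = C_r·H/(1+e₀)·log₁₀(σ'_f/σ'_0) = 0.063×2.2/1.87×log₁₀(98.375/54.275)
    = 0.07412 × 0.25828 = 0.01914 m

S_c ≈ 19.1 mm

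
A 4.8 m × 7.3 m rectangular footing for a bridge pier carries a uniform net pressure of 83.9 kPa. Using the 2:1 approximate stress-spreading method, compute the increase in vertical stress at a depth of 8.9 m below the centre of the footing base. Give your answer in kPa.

Δσ_z ≈ 13.2 kPa

By the 2:1 method the load spreads at 1 horizontal : 2 vertical, so at depth z the loaded area has grown by z in each plan dimension:
Δσ = qBL/((B+z)(L+z)) = 83.9×4.8×7.3/((4.8+8.9)(7.3+8.9)) = 13.246 kPa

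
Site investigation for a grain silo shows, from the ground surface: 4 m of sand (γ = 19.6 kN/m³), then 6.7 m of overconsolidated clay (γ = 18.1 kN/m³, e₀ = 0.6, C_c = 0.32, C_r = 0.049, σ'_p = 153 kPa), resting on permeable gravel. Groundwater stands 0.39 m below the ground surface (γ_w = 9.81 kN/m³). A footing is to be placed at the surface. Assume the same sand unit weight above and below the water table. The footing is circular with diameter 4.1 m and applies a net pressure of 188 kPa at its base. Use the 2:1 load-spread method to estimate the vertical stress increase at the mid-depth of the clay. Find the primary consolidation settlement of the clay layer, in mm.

S_c ≈ 26.1 mm

Mid-depth of clay below the ground surface: z = 4 + 6.7/2 = 7.35 m.
Total vertical stress at mid-clay: σ_v = 19.6×4 + 18.1×3.35 = 139.04 kPa.
Pore pressure: u = 9.81×(7.35 − 0.39) = 68.278 kPa.
Initial effective stress: σ'_0 = σ_v − u = 139.04 − 68.278 = 70.762 kPa.
Stress increase at mid-clay by the 2:1 spreading method:
Δσ ≈ qD²/(D+z)² = 188×4.1²/(4.1+7.35)² = 24.105 kPa
Final effective stress: σ'_f = 70.762 + 24.105 = 94.867 kPa.
σ'_f = 94.867 ≤ σ'_p = 153 kPa, so the clay remains overconsolidated and only the recompression index applies:
S_c = C_r·H/(1+e₀)·log₁₀(σ'_f/σ'_0) = 0.049×6.7/1.6×log₁₀(94.867/70.762)
    = 0.20519 × 0.12732 = 0.02612 m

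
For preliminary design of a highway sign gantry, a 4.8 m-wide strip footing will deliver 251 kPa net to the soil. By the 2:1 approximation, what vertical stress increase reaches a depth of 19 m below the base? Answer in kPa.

By the 2:1 method the load spreads at 1 horizontal : 2 vertical, so at depth z the loaded area has grown by z in each plan dimension:
Δσ = qB/(B+z) = 251×4.8/(4.8+19) = 50.622 kPa

Δσ_z ≈ 50.6 kPa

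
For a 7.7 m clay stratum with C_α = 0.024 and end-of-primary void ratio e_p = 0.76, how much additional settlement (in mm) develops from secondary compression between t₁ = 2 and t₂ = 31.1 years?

S_s ≈ 125 mm

Secondary compression: S_s = C_α·H/(1+e_p)·log₁₀(t₂/t₁)
S_s = 0.024×7.7/(1+0.76)×log₁₀(31.1/2)
    = 0.105 × 1.192 = 0.1251 m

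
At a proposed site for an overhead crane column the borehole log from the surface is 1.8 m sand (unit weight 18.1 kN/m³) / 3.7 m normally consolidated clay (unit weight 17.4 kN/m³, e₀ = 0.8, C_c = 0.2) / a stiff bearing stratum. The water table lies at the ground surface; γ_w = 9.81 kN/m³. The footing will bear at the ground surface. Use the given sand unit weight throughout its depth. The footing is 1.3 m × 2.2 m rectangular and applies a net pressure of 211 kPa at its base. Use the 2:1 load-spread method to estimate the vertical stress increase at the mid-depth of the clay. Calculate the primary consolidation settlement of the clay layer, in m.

Mid-depth of clay below the ground surface: z = 1.8 + 3.7/2 = 3.65 m.
Total vertical stress at mid-clay: σ_v = 18.1×1.8 + 17.4×1.85 = 64.77 kPa.
Pore pressure: u = 9.81×(3.65 − 0) = 35.806 kPa.
Initial effective stress: σ'_0 = σ_v − u = 64.77 − 35.806 = 28.964 kPa.
Stress increase at mid-clay by the 2:1 spreading method:
Δσ = qBL/((B+z)(L+z)) = 211×1.3×2.2/((1.3+3.65)(2.2+3.65)) = 20.84 kPa
Final effective stress: σ'_f = σ'_0 + Δσ = 28.964 + 20.84 = 49.804 kPa.
Normally consolidated clay, so the full stress increment lies on the virgin compression line:
S_c = C_c·H/(1+e₀)·log₁₀(σ'_f/σ'_0) = 0.2×3.7/(1+0.8)×log₁₀(49.804/28.964)
    = 0.41111 × 0.23541 = 0.09678 m

S_c ≈ 0.0968 m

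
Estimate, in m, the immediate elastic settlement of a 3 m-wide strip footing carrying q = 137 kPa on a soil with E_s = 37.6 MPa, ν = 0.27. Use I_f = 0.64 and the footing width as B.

S_e ≈ 0.00649 m

Immediate (elastic) settlement: S_e = q·B·(1−ν²)/E_s · I_f.
E_s = 37.6 MPa = 37600 kPa.
S_e = 137 × 3 × (1 − 0.27²) / 37600 × 0.64
    = 137 × 3 × 0.9271 / 37600 × 0.64
    = 0.006486 m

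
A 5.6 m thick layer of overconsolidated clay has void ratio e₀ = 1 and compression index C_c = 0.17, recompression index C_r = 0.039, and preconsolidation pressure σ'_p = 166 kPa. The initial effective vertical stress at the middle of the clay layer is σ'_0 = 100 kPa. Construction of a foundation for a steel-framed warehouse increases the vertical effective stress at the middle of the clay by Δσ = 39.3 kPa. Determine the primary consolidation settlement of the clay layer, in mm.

S_c ≈ 15.7 mm

Final effective stress: σ'_f = 100 + 39.3 = 139.3 kPa.
σ'_f = 139.3 ≤ σ'_p = 166 kPa, so the clay remains overconsolidated and only the recompression index applies:
S_c = C_r·H/(1+e₀)·log₁₀(σ'_f/σ'_0) = 0.039×5.6/2×log₁₀(139.3/100)
    = 0.1092 × 0.14395 = 0.01572 m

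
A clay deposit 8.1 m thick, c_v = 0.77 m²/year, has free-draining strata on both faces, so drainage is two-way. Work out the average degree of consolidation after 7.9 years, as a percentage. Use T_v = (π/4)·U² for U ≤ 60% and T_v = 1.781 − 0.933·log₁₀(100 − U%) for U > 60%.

U ≈ 67.5 %

Drainage path length: H_d = H/2 = 4.05 m (double drainage).
T_v = c_v·t/H_d² = 0.77×7.9/4.05² = 0.37086.
T_v = 0.37086 corresponds to the U > 60% branch:
U = 1 − 10^((1.781 − T_v)/0.933)/100 = 0.6754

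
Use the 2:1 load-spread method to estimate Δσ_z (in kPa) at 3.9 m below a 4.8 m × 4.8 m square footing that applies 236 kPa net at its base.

Δσ_z ≈ 71.8 kPa

By the 2:1 method the load spreads at 1 horizontal : 2 vertical, so at depth z the loaded area has grown by z in each plan dimension:
Δσ = qBL/((B+z)(L+z)) = 236×4.8×4.8/((4.8+3.9)(4.8+3.9)) = 71.838 kPa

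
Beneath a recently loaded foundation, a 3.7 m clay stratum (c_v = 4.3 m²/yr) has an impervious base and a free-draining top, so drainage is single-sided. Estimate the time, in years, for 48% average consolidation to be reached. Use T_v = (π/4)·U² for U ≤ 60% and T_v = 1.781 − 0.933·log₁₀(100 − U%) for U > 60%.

Drainage path length: H_d = H = 3.7 m (single drainage).
U ≤ 60%: T_v = (π/4)·U² = (π/4)×0.48² = 0.18096.
t = T_v·H_d²/c_v = 0.18096×3.7²/4.3 = 0.5761 years.

t ≈ 0.576 years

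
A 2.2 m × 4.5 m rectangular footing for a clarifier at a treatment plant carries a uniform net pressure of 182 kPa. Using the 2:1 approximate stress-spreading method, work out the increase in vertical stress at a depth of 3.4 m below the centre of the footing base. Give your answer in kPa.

Δσ_z ≈ 40.7 kPa

By the 2:1 method the load spreads at 1 horizontal : 2 vertical, so at depth z the loaded area has grown by z in each plan dimension:
Δσ = qBL/((B+z)(L+z)) = 182×2.2×4.5/((2.2+3.4)(4.5+3.4)) = 40.728 kPa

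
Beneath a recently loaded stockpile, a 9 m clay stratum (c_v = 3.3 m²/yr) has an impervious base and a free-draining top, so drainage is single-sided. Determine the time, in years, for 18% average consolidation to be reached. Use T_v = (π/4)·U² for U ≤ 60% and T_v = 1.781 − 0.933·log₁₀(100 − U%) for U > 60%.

t ≈ 0.625 years

Drainage path length: H_d = H = 9 m (single drainage).
U ≤ 60%: T_v = (π/4)·U² = (π/4)×0.18² = 0.025447.
t = T_v·H_d²/c_v = 0.025447×9²/3.3 = 0.6246 years.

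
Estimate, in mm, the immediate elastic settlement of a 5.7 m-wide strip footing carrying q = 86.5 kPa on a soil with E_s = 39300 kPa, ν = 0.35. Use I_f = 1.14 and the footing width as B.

S_e ≈ 12.6 mm

Immediate (elastic) settlement: S_e = q·B·(1−ν²)/E_s · I_f.
S_e = 86.5 × 5.7 × (1 − 0.35²) / 39300 × 1.14
    = 86.5 × 5.7 × 0.8775 / 39300 × 1.14
    = 0.01255 m = 12.55 mm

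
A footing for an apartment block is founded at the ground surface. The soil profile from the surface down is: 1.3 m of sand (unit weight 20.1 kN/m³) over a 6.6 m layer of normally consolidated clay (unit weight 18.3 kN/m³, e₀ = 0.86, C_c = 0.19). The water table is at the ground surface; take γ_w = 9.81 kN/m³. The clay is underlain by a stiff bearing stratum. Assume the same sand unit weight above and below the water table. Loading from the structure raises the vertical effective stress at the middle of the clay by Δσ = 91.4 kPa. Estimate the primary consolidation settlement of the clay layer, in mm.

S_c ≈ 341 mm

Mid-depth of clay below the ground surface: z = 1.3 + 6.6/2 = 4.6 m.
Total vertical stress at mid-clay: σ_v = 20.1×1.3 + 18.3×3.3 = 86.52 kPa.
Pore pressure: u = 9.81×(4.6 − 0) = 45.126 kPa.
Initial effective stress: σ'_0 = σ_v − u = 86.52 − 45.126 = 41.394 kPa.
Final effective stress: σ'_f = σ'_0 + Δσ = 41.394 + 91.4 = 132.79 kPa.
Normally consolidated clay, so the full stress increment lies on the virgin compression line:
S_c = C_c·H/(1+e₀)·log₁₀(σ'_f/σ'_0) = 0.19×6.6/(1+0.86)×log₁₀(132.79/41.394)
    = 0.67419 × 0.50623 = 0.3413 m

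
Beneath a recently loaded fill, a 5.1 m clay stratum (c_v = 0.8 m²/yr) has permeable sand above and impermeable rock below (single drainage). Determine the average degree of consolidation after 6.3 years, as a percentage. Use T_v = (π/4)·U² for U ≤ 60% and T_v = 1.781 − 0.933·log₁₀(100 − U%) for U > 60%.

U ≈ 49.7 %

Drainage path length: H_d = H = 5.1 m (single drainage).
T_v = c_v·t/H_d² = 0.8×6.3/5.1² = 0.19377.
T_v = 0.19377 corresponds to the U ≤ 60% branch:
U = √(4T_v/π) = 0.4967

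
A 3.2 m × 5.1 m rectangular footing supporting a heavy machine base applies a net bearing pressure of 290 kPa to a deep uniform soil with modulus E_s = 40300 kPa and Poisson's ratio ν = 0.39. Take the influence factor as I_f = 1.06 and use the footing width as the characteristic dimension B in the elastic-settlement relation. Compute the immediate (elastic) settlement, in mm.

S_e ≈ 20.7 mm

Immediate (elastic) settlement: S_e = q·B·(1−ν²)/E_s · I_f.
S_e = 290 × 3.2 × (1 − 0.39²) / 40300 × 1.06
    = 290 × 3.2 × 0.8479 / 40300 × 1.06
    = 0.0207 m = 20.7 mm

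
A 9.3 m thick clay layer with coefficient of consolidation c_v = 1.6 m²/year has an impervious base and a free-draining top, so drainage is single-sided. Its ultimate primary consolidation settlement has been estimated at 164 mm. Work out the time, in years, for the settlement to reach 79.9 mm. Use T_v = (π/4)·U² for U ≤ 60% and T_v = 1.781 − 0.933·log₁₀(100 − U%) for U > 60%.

t ≈ 10.1 years

Drainage path length: H_d = H = 9.3 m (single drainage).
U = S(t)/S_ult = 79.9/164 = 0.4872.
U ≤ 60%: T_v = (π/4)·U² = (π/4)×0.4872² = 0.18642.
t = T_v·H_d²/c_v = 0.18642×9.3²/1.6 = 10.08 years.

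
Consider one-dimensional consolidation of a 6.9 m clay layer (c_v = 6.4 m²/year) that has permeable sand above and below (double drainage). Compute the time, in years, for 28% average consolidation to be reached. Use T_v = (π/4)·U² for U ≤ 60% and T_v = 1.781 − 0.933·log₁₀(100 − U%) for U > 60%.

t ≈ 0.115 years

Drainage path length: H_d = H/2 = 3.45 m (double drainage).
U ≤ 60%: T_v = (π/4)·U² = (π/4)×0.28² = 0.061575.
t = T_v·H_d²/c_v = 0.061575×3.45²/6.4 = 0.1145 years.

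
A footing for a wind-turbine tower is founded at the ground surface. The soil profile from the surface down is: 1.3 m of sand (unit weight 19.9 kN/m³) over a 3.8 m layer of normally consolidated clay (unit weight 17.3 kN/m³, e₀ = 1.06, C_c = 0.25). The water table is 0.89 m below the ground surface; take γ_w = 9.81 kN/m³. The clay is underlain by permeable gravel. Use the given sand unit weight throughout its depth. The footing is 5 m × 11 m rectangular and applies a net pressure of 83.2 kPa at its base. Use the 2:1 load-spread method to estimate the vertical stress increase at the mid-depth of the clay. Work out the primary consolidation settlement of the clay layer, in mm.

Mid-depth of clay below the ground surface: z = 1.3 + 3.8/2 = 3.2 m.
Total vertical stress at mid-clay: σ_v = 19.9×1.3 + 17.3×1.9 = 58.74 kPa.
Pore pressure: u = 9.81×(3.2 − 0.89) = 22.661 kPa.
Initial effective stress: σ'_0 = σ_v − u = 58.74 − 22.661 = 36.079 kPa.
Stress increase at mid-clay by the 2:1 spreading method:
Δσ = qBL/((B+z)(L+z)) = 83.2×5×11/((5+3.2)(11+3.2)) = 39.299 kPa
Final effective stress: σ'_f = σ'_0 + Δσ = 36.079 + 39.299 = 75.378 kPa.
Normally consolidated clay, so the full stress increment lies on the virgin compression line:
S_c = C_c·H/(1+e₀)·log₁₀(σ'_f/σ'_0) = 0.25×3.8/(1+1.06)×log₁₀(75.378/36.079)
    = 0.46117 × 0.31999 = 0.1476 m

S_c ≈ 148 mm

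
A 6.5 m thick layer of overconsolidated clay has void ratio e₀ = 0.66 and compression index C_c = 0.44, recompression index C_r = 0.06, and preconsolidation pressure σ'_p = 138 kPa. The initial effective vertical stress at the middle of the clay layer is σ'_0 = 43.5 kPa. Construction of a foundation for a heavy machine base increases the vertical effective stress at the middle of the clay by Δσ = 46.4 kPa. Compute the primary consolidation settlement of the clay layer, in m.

Final effective stress: σ'_f = 43.5 + 46.4 = 89.9 kPa.
σ'_f = 89.9 ≤ σ'_p = 138 kPa, so the clay remains overconsolidated and only the recompression index applies:
S_c = C_r·H/(1+e₀)·log₁₀(σ'_f/σ'_0) = 0.06×6.5/1.66×log₁₀(89.9/43.5)
    = 0.23494 × 0.31527 = 0.07407 m

S_c ≈ 0.0741 m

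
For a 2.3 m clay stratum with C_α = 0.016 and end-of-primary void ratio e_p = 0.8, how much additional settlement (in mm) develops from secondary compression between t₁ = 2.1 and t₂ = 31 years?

S_s ≈ 23.9 mm

Secondary compression: S_s = C_α·H/(1+e_p)·log₁₀(t₂/t₁)
S_s = 0.016×2.3/(1+0.8)×log₁₀(31/2.1)
    = 0.02044 × 1.169 = 0.0239 m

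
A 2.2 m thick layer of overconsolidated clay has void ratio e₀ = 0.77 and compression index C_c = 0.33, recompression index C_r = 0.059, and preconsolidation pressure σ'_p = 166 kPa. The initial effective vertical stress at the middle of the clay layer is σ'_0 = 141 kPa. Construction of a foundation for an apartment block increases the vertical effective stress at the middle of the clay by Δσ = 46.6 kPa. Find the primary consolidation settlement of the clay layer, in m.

S_c ≈ 0.027 m

Final effective stress: σ'_f = 141 + 46.6 = 187.6 kPa.
σ'_f = 187.6 > σ'_p = 166 kPa, so the stress path crosses the preconsolidation pressure — recompression up to σ'_p, then virgin compression beyond:
S_c = H/(1+e₀)·[C_r·log₁₀(σ'_p/σ'_0) + C_c·log₁₀(σ'_f/σ'_p)]
    = 2.2/1.77 × [0.059×log₁₀(166/141) + 0.33×log₁₀(187.6/166)]
    = 1.2429 × [0.0041824 + 0.017531] = 0.02699 m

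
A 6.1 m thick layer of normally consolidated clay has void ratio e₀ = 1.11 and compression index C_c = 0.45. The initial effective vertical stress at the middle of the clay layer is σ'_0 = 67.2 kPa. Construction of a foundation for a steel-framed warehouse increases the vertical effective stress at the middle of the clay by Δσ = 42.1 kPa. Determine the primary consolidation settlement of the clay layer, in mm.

Final effective stress: σ'_f = σ'_0 + Δσ = 67.2 + 42.1 = 109.3 kPa.
Normally consolidated clay, so the full stress increment lies on the virgin compression line:
S_c = C_c·H/(1+e₀)·log₁₀(σ'_f/σ'_0) = 0.45×6.1/(1+1.11)×log₁₀(109.3/67.2)
    = 1.3009 × 0.21125 = 0.2748 m

S_c ≈ 275 mm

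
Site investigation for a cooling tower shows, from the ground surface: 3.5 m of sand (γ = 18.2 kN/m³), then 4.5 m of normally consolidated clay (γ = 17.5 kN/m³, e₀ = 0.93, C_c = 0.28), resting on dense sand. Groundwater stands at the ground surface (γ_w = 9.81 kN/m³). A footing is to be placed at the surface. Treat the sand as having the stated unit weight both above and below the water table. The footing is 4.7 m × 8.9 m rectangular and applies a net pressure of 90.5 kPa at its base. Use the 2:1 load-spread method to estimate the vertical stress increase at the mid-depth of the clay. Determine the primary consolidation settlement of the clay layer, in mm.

Mid-depth of clay below the ground surface: z = 3.5 + 4.5/2 = 5.75 m.
Total vertical stress at mid-clay: σ_v = 18.2×3.5 + 17.5×2.25 = 103.07 kPa.
Pore pressure: u = 9.81×(5.75 − 0) = 56.408 kPa.
Initial effective stress: σ'_0 = σ_v − u = 103.07 − 56.408 = 46.662 kPa.
Stress increase at mid-clay by the 2:1 spreading method:
Δσ = qBL/((B+z)(L+z)) = 90.5×4.7×8.9/((4.7+5.75)(8.9+5.75)) = 24.728 kPa
Final effective stress: σ'_f = σ'_0 + Δσ = 46.662 + 24.728 = 71.39 kPa.
Normally consolidated clay, so the full stress increment lies on the virgin compression line:
S_c = C_c·H/(1+e₀)·log₁₀(σ'_f/σ'_0) = 0.28×4.5/(1+0.93)×log₁₀(71.39/46.662)
    = 0.65285 × 0.18467 = 0.1206 m

S_c ≈ 121 mm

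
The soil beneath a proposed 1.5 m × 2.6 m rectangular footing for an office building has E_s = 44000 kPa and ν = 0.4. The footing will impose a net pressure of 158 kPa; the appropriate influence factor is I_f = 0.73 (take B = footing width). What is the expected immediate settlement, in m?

S_e ≈ 0.0033 m

Immediate (elastic) settlement: S_e = q·B·(1−ν²)/E_s · I_f.
S_e = 158 × 1.5 × (1 − 0.4²) / 44000 × 0.73
    = 158 × 1.5 × 0.84 / 44000 × 0.73
    = 0.003303 m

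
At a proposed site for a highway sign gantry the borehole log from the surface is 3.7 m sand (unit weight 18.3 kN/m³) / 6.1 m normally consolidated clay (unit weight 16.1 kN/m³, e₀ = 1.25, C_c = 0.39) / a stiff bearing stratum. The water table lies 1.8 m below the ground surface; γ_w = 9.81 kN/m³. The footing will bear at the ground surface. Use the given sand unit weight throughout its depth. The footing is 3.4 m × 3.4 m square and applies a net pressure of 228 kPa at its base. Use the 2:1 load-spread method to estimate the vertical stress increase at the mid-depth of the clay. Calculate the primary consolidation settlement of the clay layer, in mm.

S_c ≈ 146 mm

Mid-depth of clay below the ground surface: z = 3.7 + 6.1/2 = 6.75 m.
Total vertical stress at mid-clay: σ_v = 18.3×3.7 + 16.1×3.05 = 116.82 kPa.
Pore pressure: u = 9.81×(6.75 − 1.8) = 48.56 kPa.
Initial effective stress: σ'_0 = σ_v − u = 116.82 − 48.56 = 68.26 kPa.
Stress increase at mid-clay by the 2:1 spreading method:
Δσ = qBL/((B+z)(L+z)) = 228×3.4×3.4/((3.4+6.75)(3.4+6.75)) = 25.584 kPa
Final effective stress: σ'_f = σ'_0 + Δσ = 68.26 + 25.584 = 93.844 kPa.
Normally consolidated clay, so the full stress increment lies on the virgin compression line:
S_c = C_c·H/(1+e₀)·log₁₀(σ'_f/σ'_0) = 0.39×6.1/(1+1.25)×log₁₀(93.844/68.26)
    = 1.0573 × 0.13824 = 0.1462 m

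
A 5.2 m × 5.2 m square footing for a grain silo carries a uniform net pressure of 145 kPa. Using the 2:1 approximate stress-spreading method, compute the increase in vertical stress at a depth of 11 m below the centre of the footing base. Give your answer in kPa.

Δσ_z ≈ 14.9 kPa

By the 2:1 method the load spreads at 1 horizontal : 2 vertical, so at depth z the loaded area has grown by z in each plan dimension:
Δσ = qBL/((B+z)(L+z)) = 145×5.2×5.2/((5.2+11)(5.2+11)) = 14.94 kPa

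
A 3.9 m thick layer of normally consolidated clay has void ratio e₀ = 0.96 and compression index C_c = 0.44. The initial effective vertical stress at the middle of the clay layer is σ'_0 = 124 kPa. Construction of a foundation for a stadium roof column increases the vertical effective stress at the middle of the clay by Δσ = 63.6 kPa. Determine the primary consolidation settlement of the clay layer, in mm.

Final effective stress: σ'_f = σ'_0 + Δσ = 124 + 63.6 = 187.6 kPa.
Normally consolidated clay, so the full stress increment lies on the virgin compression line:
S_c = C_c·H/(1+e₀)·log₁₀(σ'_f/σ'_0) = 0.44×3.9/(1+0.96)×log₁₀(187.6/124)
    = 0.87551 × 0.17981 = 0.1574 m

S_c ≈ 157 mm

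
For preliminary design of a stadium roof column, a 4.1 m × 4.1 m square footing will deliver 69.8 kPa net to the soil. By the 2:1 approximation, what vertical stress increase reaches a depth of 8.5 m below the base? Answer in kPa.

Δσ_z ≈ 7.39 kPa

By the 2:1 method the load spreads at 1 horizontal : 2 vertical, so at depth z the loaded area has grown by z in each plan dimension:
Δσ = qBL/((B+z)(L+z)) = 69.8×4.1×4.1/((4.1+8.5)(4.1+8.5)) = 7.3906 kPa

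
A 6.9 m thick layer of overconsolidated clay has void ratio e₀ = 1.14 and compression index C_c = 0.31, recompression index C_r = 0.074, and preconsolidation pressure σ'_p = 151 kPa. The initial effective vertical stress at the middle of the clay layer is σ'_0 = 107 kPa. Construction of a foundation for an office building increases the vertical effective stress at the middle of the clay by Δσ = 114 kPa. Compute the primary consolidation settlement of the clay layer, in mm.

S_c ≈ 201 mm

Final effective stress: σ'_f = 107 + 114 = 221 kPa.
σ'_f = 221 > σ'_p = 151 kPa, so the stress path crosses the preconsolidation pressure — recompression up to σ'_p, then virgin compression beyond:
S_c = H/(1+e₀)·[C_r·log₁₀(σ'_p/σ'_0) + C_c·log₁₀(σ'_f/σ'_p)]
    = 6.9/2.14 × [0.074×log₁₀(151/107) + 0.31×log₁₀(221/151)]
    = 3.2243 × [0.01107 + 0.051279] = 0.201 m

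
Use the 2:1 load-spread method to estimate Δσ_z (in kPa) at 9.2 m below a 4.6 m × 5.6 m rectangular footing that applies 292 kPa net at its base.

By the 2:1 method the load spreads at 1 horizontal : 2 vertical, so at depth z the loaded area has grown by z in each plan dimension:
Δσ = qBL/((B+z)(L+z)) = 292×4.6×5.6/((4.6+9.2)(5.6+9.2)) = 36.829 kPa

Δσ_z ≈ 36.8 kPa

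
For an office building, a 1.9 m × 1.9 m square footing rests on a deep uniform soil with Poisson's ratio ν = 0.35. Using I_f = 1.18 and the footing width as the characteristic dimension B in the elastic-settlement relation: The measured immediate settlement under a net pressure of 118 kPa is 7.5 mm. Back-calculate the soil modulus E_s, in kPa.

S_e = q·B·(1−ν²)/E_s · I_f  ⇒  E_s = q·B·(1−ν²)·I_f / S_e.
E_s = 118 × 1.9 × 0.8775 × 1.18 / 0.0075 = 30950 kPa

E_s ≈ 31000 kPa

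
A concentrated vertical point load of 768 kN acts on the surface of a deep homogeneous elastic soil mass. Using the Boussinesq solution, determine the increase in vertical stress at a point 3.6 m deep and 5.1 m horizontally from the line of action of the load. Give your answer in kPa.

Boussinesq vertical stress below a point load on an elastic half-space:
Δσ_z = 3P/(2πz²) · [1 + (r/z)²]^(−5/2)
r/z = 5.1/3.6 = 1.4167; [1+(r/z)²]^(−5/2) = 0.06378.
Δσ_z = 3×768/(2π×3.6²) × 0.06378 = 28.294 × 0.06378 = 1.805 kPa

Δσ_z ≈ 1.8 kPa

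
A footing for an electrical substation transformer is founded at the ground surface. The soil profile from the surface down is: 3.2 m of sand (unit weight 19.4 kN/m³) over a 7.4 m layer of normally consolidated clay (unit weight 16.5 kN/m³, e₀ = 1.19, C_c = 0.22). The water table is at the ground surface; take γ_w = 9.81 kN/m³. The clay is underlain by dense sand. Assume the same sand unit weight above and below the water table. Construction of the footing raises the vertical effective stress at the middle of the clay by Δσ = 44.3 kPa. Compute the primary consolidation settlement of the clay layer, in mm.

Mid-depth of clay below the ground surface: z = 3.2 + 7.4/2 = 6.9 m.
Total vertical stress at mid-clay: σ_v = 19.4×3.2 + 16.5×3.7 = 123.13 kPa.
Pore pressure: u = 9.81×(6.9 − 0) = 67.689 kPa.
Initial effective stress: σ'_0 = σ_v − u = 123.13 − 67.689 = 55.441 kPa.
Final effective stress: σ'_f = σ'_0 + Δσ = 55.441 + 44.3 = 99.741 kPa.
Normally consolidated clay, so the full stress increment lies on the virgin compression line:
S_c = C_c·H/(1+e₀)·log₁₀(σ'_f/σ'_0) = 0.22×7.4/(1+1.19)×log₁₀(99.741/55.441)
    = 0.74338 × 0.25504 = 0.1896 m

S_c ≈ 190 mm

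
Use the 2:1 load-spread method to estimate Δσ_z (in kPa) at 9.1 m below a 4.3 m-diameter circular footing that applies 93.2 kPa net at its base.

By the 2:1 method the load spreads at 1 horizontal : 2 vertical, so at depth z the loaded area has grown by z in each plan dimension:
Δσ ≈ qD²/(D+z)² = 93.2×4.3²/(4.3+9.1)² = 9.5972 kPa

Δσ_z ≈ 9.6 kPa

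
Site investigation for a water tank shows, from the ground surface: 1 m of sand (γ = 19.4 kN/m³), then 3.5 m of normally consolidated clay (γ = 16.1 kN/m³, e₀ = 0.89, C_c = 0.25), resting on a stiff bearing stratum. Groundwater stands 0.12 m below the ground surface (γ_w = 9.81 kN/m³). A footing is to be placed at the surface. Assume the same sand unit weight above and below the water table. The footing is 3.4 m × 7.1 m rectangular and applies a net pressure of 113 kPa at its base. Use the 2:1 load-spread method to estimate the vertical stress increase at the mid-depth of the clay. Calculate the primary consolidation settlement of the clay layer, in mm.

S_c ≈ 225 mm

Mid-depth of clay below the ground surface: z = 1 + 3.5/2 = 2.75 m.
Total vertical stress at mid-clay: σ_v = 19.4×1 + 16.1×1.75 = 47.575 kPa.
Pore pressure: u = 9.81×(2.75 − 0.12) = 25.8 kPa.
Initial effective stress: σ'_0 = σ_v − u = 47.575 − 25.8 = 21.775 kPa.
Stress increase at mid-clay by the 2:1 spreading method:
Δσ = qBL/((B+z)(L+z)) = 113×3.4×7.1/((3.4+2.75)(7.1+2.75)) = 45.03 kPa
Final effective stress: σ'_f = σ'_0 + Δσ = 21.775 + 45.03 = 66.805 kPa.
Normally consolidated clay, so the full stress increment lies on the virgin compression line:
S_c = C_c·H/(1+e₀)·log₁₀(σ'_f/σ'_0) = 0.25×3.5/(1+0.89)×log₁₀(66.805/21.775)
    = 0.46296 × 0.48685 = 0.2254 m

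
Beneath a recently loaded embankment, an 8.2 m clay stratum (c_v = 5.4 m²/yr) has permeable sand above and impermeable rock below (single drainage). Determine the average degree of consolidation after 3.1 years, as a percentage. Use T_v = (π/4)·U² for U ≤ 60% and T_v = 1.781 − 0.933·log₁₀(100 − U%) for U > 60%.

U ≈ 56.3 %

Drainage path length: H_d = H = 8.2 m (single drainage).
T_v = c_v·t/H_d² = 5.4×3.1/8.2² = 0.24896.
T_v = 0.24896 corresponds to the U ≤ 60% branch:
U = √(4T_v/π) = 0.563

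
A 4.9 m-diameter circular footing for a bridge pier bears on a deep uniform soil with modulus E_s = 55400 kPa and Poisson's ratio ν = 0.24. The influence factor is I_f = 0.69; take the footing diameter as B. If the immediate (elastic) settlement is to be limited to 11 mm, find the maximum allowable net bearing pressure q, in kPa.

q ≈ 191 kPa

S_e = q·B·(1−ν²)/E_s · I_f  ⇒  q = S_e·E_s / (B·(1−ν²)·I_f).
q = 0.011 × 55400 / (4.9 × 0.9424 × 0.69) = 191.3 kPa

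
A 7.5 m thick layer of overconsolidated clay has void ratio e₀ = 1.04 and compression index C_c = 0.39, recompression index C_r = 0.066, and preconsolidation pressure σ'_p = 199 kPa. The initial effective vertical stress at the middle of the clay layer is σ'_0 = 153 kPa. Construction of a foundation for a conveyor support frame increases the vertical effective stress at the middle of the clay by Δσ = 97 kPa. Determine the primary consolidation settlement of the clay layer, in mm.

S_c ≈ 170 mm

Final effective stress: σ'_f = 153 + 97 = 250 kPa.
σ'_f = 250 > σ'_p = 199 kPa, so the stress path crosses the preconsolidation pressure — recompression up to σ'_p, then virgin compression beyond:
S_c = H/(1+e₀)·[C_r·log₁₀(σ'_p/σ'_0) + C_c·log₁₀(σ'_f/σ'_p)]
    = 7.5/2.04 × [0.066×log₁₀(199/153) + 0.39×log₁₀(250/199)]
    = 3.6765 × [0.0075347 + 0.038644] = 0.1698 m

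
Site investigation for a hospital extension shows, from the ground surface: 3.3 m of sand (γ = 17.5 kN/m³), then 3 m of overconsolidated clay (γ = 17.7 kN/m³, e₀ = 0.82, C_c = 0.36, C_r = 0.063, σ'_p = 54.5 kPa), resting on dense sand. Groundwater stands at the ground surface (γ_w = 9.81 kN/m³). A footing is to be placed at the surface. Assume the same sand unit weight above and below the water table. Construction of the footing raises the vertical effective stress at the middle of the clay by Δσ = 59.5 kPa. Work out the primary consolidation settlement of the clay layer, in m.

Mid-depth of clay below the ground surface: z = 3.3 + 3/2 = 4.8 m.
Total vertical stress at mid-clay: σ_v = 17.5×3.3 + 17.7×1.5 = 84.3 kPa.
Pore pressure: u = 9.81×(4.8 − 0) = 47.088 kPa.
Initial effective stress: σ'_0 = σ_v − u = 84.3 − 47.088 = 37.212 kPa.
Final effective stress: σ'_f = 37.212 + 59.5 = 96.712 kPa.
σ'_f = 96.712 > σ'_p = 54.5 kPa, so the stress path crosses the preconsolidation pressure — recompression up to σ'_p, then virgin compression beyond:
S_c = H/(1+e₀)·[C_r·log₁₀(σ'_p/σ'_0) + C_c·log₁₀(σ'_f/σ'_p)]
    = 3/1.82 × [0.063×log₁₀(54.5/37.212) + 0.36×log₁₀(96.712/54.5)]
    = 1.6484 × [0.01044 + 0.08967] = 0.165 m

S_c ≈ 0.165 m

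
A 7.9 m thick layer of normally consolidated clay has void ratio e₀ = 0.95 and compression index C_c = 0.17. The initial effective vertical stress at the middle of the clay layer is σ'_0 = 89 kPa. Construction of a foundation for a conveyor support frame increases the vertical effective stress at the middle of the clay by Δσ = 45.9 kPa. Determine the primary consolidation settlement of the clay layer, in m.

Final effective stress: σ'_f = σ'_0 + Δσ = 89 + 45.9 = 134.9 kPa.
Normally consolidated clay, so the full stress increment lies on the virgin compression line:
S_c = C_c·H/(1+e₀)·log₁₀(σ'_f/σ'_0) = 0.17×7.9/(1+0.95)×log₁₀(134.9/89)
    = 0.68872 × 0.18062 = 0.1244 m

S_c ≈ 0.124 m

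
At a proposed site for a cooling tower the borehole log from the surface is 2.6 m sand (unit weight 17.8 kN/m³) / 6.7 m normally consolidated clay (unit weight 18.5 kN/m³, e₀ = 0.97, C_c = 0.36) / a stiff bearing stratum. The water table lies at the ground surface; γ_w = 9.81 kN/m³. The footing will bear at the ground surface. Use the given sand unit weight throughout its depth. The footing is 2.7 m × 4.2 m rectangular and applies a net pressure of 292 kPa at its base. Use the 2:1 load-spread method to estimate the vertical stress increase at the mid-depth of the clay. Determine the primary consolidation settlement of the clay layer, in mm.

S_c ≈ 299 mm

Mid-depth of clay below the ground surface: z = 2.6 + 6.7/2 = 5.95 m.
Total vertical stress at mid-clay: σ_v = 17.8×2.6 + 18.5×3.35 = 108.25 kPa.
Pore pressure: u = 9.81×(5.95 − 0) = 58.37 kPa.
Initial effective stress: σ'_0 = σ_v − u = 108.25 − 58.37 = 49.88 kPa.
Stress increase at mid-clay by the 2:1 spreading method:
Δσ = qBL/((B+z)(L+z)) = 292×2.7×4.2/((2.7+5.95)(4.2+5.95)) = 37.715 kPa
Final effective stress: σ'_f = σ'_0 + Δσ = 49.88 + 37.715 = 87.595 kPa.
Normally consolidated clay, so the full stress increment lies on the virgin compression line:
S_c = C_c·H/(1+e₀)·log₁₀(σ'_f/σ'_0) = 0.36×6.7/(1+0.97)×log₁₀(87.595/49.88)
    = 1.2244 × 0.24455 = 0.2994 m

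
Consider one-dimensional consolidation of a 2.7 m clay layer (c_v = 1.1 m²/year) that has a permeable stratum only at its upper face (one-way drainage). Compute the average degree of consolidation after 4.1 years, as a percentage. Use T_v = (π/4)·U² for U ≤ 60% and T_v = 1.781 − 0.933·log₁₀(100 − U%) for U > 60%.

U ≈ 82.4 %

Drainage path length: H_d = H = 2.7 m (single drainage).
T_v = c_v·t/H_d² = 1.1×4.1/2.7² = 0.61866.
T_v = 0.61866 corresponds to the U > 60% branch:
U = 1 − 10^((1.781 − T_v)/0.933)/100 = 0.8239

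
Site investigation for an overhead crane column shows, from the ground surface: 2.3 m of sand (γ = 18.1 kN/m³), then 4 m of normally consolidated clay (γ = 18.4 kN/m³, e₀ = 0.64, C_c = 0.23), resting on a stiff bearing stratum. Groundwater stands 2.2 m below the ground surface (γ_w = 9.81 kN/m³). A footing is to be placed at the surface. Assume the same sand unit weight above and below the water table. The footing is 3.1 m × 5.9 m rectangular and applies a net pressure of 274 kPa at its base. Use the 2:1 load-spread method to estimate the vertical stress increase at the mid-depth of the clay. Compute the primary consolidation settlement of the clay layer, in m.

Mid-depth of clay below the ground surface: z = 2.3 + 4/2 = 4.3 m.
Total vertical stress at mid-clay: σ_v = 18.1×2.3 + 18.4×2 = 78.43 kPa.
Pore pressure: u = 9.81×(4.3 − 2.2) = 20.601 kPa.
Initial effective stress: σ'_0 = σ_v − u = 78.43 − 20.601 = 57.829 kPa.
Stress increase at mid-clay by the 2:1 spreading method:
Δσ = qBL/((B+z)(L+z)) = 274×3.1×5.9/((3.1+4.3)(5.9+4.3)) = 66.395 kPa
Final effective stress: σ'_f = σ'_0 + Δσ = 57.829 + 66.395 = 124.22 kPa.
Normally consolidated clay, so the full stress increment lies on the virgin compression line:
S_c = C_c·H/(1+e₀)·log₁₀(σ'_f/σ'_0) = 0.23×4/(1+0.64)×log₁₀(124.22/57.829)
    = 0.56098 × 0.33205 = 0.1863 m

S_c ≈ 0.186 m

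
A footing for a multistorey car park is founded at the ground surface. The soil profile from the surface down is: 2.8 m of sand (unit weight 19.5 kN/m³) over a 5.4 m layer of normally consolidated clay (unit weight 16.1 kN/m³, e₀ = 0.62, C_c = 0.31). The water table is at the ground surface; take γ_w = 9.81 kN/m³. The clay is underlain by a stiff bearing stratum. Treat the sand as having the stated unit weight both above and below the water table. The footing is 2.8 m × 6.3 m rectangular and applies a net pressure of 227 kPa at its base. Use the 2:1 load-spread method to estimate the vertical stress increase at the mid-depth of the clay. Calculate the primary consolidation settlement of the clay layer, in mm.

Mid-depth of clay below the ground surface: z = 2.8 + 5.4/2 = 5.5 m.
Total vertical stress at mid-clay: σ_v = 19.5×2.8 + 16.1×2.7 = 98.07 kPa.
Pore pressure: u = 9.81×(5.5 − 0) = 53.955 kPa.
Initial effective stress: σ'_0 = σ_v − u = 98.07 − 53.955 = 44.115 kPa.
Stress increase at mid-clay by the 2:1 spreading method:
Δσ = qBL/((B+z)(L+z)) = 227×2.8×6.3/((2.8+5.5)(6.3+5.5)) = 40.885 kPa
Final effective stress: σ'_f = σ'_0 + Δσ = 44.115 + 40.885 = 85 kPa.
Normally consolidated clay, so the full stress increment lies on the virgin compression line:
S_c = C_c·H/(1+e₀)·log₁₀(σ'_f/σ'_0) = 0.31×5.4/(1+0.62)×log₁₀(85/44.115)
    = 1.0333 × 0.28483 = 0.2943 m

S_c ≈ 294 mm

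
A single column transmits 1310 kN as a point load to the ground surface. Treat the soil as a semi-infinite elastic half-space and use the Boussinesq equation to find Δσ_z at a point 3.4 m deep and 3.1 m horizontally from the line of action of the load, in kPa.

Δσ_z ≈ 11.9 kPa

Boussinesq vertical stress below a point load on an elastic half-space:
Δσ_z = 3P/(2πz²) · [1 + (r/z)²]^(−5/2)
r/z = 3.1/3.4 = 0.91176; [1+(r/z)²]^(−5/2) = 0.22034.
Δσ_z = 3×1310/(2π×3.4²) × 0.22034 = 54.107 × 0.22034 = 11.92 kPa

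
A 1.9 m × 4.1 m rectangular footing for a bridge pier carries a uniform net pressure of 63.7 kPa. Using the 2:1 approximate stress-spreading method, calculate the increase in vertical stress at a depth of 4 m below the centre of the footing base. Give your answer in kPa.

By the 2:1 method the load spreads at 1 horizontal : 2 vertical, so at depth z the loaded area has grown by z in each plan dimension:
Δσ = qBL/((B+z)(L+z)) = 63.7×1.9×4.1/((1.9+4)(4.1+4)) = 10.383 kPa

Δσ_z ≈ 10.4 kPa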